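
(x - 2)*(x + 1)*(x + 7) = x^3 + 6*x^2 - 9*x - 14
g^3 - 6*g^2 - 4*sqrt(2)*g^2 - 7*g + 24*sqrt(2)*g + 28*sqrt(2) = (g - 7)*(g + 1)*(g - 4*sqrt(2))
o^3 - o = o*(o - 1)*(o + 1)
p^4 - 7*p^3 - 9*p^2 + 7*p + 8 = (p - 8)*(p - 1)*(p + 1)^2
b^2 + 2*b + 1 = (b + 1)^2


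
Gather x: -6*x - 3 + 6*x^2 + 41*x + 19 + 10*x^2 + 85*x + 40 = 16*x^2 + 120*x + 56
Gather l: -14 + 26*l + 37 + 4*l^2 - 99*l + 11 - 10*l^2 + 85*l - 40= -6*l^2 + 12*l - 6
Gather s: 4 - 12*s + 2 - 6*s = 6 - 18*s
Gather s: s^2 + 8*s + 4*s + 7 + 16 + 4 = s^2 + 12*s + 27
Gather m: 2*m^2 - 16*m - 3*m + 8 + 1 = 2*m^2 - 19*m + 9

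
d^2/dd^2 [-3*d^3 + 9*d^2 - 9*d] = 18 - 18*d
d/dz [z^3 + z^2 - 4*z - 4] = 3*z^2 + 2*z - 4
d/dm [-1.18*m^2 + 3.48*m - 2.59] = 3.48 - 2.36*m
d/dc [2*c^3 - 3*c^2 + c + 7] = 6*c^2 - 6*c + 1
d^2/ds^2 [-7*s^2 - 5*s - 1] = -14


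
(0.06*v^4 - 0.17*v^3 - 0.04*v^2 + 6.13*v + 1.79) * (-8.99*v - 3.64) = -0.5394*v^5 + 1.3099*v^4 + 0.9784*v^3 - 54.9631*v^2 - 38.4053*v - 6.5156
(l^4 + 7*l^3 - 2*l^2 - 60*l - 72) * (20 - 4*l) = -4*l^5 - 8*l^4 + 148*l^3 + 200*l^2 - 912*l - 1440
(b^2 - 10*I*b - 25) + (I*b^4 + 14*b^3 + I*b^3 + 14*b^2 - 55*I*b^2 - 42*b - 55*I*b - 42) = I*b^4 + 14*b^3 + I*b^3 + 15*b^2 - 55*I*b^2 - 42*b - 65*I*b - 67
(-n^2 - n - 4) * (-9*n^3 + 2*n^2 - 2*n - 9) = 9*n^5 + 7*n^4 + 36*n^3 + 3*n^2 + 17*n + 36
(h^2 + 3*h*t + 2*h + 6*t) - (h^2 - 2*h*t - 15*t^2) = 5*h*t + 2*h + 15*t^2 + 6*t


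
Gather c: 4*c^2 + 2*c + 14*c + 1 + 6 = 4*c^2 + 16*c + 7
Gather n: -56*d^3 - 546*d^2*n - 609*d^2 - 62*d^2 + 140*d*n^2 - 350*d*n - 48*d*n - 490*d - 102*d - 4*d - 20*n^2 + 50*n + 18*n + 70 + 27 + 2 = -56*d^3 - 671*d^2 - 596*d + n^2*(140*d - 20) + n*(-546*d^2 - 398*d + 68) + 99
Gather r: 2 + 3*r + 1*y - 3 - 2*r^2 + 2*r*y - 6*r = -2*r^2 + r*(2*y - 3) + y - 1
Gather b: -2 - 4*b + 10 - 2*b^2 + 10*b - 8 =-2*b^2 + 6*b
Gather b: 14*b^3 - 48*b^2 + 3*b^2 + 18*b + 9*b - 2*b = 14*b^3 - 45*b^2 + 25*b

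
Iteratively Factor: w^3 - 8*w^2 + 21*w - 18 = (w - 2)*(w^2 - 6*w + 9) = (w - 3)*(w - 2)*(w - 3)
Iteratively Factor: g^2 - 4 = (g + 2)*(g - 2)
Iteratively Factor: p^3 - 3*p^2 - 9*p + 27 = (p + 3)*(p^2 - 6*p + 9) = (p - 3)*(p + 3)*(p - 3)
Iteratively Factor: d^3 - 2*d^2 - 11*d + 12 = (d + 3)*(d^2 - 5*d + 4) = (d - 1)*(d + 3)*(d - 4)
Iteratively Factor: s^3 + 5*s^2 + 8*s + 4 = (s + 2)*(s^2 + 3*s + 2) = (s + 1)*(s + 2)*(s + 2)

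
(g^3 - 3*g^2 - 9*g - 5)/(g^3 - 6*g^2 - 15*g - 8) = (g - 5)/(g - 8)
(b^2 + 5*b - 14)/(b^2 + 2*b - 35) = (b - 2)/(b - 5)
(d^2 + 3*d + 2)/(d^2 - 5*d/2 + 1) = 2*(d^2 + 3*d + 2)/(2*d^2 - 5*d + 2)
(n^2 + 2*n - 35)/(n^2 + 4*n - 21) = (n - 5)/(n - 3)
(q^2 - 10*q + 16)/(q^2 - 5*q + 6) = (q - 8)/(q - 3)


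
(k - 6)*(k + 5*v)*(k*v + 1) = k^3*v + 5*k^2*v^2 - 6*k^2*v + k^2 - 30*k*v^2 + 5*k*v - 6*k - 30*v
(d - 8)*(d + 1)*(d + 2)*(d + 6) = d^4 + d^3 - 52*d^2 - 148*d - 96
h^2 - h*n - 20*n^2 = (h - 5*n)*(h + 4*n)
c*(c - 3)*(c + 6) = c^3 + 3*c^2 - 18*c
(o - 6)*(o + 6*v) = o^2 + 6*o*v - 6*o - 36*v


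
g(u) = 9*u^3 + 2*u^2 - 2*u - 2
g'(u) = 27*u^2 + 4*u - 2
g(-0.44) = -1.50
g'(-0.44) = 1.47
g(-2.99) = -218.72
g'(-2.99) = 227.42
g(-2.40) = -110.10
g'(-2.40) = 143.92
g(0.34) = -2.10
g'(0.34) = 2.48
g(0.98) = 6.43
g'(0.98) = 27.85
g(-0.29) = -1.47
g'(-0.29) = -0.89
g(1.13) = 11.28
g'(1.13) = 37.00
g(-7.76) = -4071.64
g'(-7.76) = 1592.84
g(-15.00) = -29897.00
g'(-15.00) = 6013.00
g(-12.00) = -15242.00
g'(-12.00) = 3838.00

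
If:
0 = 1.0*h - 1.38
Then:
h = 1.38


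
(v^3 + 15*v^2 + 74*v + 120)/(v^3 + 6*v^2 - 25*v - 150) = (v + 4)/(v - 5)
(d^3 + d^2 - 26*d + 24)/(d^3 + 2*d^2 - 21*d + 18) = (d - 4)/(d - 3)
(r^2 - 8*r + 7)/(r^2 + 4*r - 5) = (r - 7)/(r + 5)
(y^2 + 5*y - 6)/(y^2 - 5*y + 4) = (y + 6)/(y - 4)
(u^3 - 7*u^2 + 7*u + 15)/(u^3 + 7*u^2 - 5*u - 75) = (u^2 - 4*u - 5)/(u^2 + 10*u + 25)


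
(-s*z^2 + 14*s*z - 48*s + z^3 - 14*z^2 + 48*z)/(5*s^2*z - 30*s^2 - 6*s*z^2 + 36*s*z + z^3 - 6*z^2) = (z - 8)/(-5*s + z)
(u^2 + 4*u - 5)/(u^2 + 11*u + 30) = (u - 1)/(u + 6)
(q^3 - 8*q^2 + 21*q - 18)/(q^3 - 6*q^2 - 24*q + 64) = (q^2 - 6*q + 9)/(q^2 - 4*q - 32)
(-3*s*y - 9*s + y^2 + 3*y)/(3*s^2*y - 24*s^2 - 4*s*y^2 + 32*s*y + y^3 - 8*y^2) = (y + 3)/(-s*y + 8*s + y^2 - 8*y)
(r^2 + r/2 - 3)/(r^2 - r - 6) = (r - 3/2)/(r - 3)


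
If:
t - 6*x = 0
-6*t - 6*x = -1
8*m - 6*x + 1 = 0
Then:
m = -3/28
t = 1/7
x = 1/42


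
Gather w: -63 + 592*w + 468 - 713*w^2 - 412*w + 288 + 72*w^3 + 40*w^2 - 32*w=72*w^3 - 673*w^2 + 148*w + 693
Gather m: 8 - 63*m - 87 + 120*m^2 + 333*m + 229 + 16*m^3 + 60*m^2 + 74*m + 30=16*m^3 + 180*m^2 + 344*m + 180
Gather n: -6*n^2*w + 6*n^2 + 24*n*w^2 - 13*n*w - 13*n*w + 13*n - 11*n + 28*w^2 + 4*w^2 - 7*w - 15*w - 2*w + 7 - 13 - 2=n^2*(6 - 6*w) + n*(24*w^2 - 26*w + 2) + 32*w^2 - 24*w - 8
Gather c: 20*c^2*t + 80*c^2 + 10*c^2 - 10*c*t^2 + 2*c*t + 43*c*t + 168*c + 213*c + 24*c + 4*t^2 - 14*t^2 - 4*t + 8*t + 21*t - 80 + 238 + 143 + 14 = c^2*(20*t + 90) + c*(-10*t^2 + 45*t + 405) - 10*t^2 + 25*t + 315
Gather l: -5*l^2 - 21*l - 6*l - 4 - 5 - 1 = -5*l^2 - 27*l - 10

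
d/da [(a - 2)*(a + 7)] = 2*a + 5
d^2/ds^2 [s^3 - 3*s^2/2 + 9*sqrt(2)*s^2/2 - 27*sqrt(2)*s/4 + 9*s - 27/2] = 6*s - 3 + 9*sqrt(2)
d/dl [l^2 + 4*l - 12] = 2*l + 4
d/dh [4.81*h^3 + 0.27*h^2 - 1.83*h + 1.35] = 14.43*h^2 + 0.54*h - 1.83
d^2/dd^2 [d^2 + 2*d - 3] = 2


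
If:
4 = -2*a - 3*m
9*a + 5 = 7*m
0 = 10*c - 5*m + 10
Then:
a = -43/41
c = -54/41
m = -26/41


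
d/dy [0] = 0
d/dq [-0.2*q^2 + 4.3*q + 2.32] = 4.3 - 0.4*q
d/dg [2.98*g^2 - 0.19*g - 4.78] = 5.96*g - 0.19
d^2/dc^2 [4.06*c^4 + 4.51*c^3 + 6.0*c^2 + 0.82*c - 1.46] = 48.72*c^2 + 27.06*c + 12.0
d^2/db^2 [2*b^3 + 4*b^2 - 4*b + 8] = 12*b + 8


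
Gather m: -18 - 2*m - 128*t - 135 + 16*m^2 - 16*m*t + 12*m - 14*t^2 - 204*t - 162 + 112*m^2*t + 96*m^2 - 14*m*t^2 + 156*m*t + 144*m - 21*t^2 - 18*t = m^2*(112*t + 112) + m*(-14*t^2 + 140*t + 154) - 35*t^2 - 350*t - 315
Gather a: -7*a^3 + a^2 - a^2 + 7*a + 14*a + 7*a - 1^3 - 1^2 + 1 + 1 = -7*a^3 + 28*a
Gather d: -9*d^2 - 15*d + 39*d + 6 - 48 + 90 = -9*d^2 + 24*d + 48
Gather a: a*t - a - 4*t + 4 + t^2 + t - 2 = a*(t - 1) + t^2 - 3*t + 2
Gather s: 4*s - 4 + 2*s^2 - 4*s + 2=2*s^2 - 2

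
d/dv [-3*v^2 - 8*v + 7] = -6*v - 8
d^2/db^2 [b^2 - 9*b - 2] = 2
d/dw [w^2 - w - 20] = 2*w - 1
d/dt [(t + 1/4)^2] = 2*t + 1/2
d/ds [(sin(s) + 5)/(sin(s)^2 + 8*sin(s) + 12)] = (-10*sin(s) + cos(s)^2 - 29)*cos(s)/(sin(s)^2 + 8*sin(s) + 12)^2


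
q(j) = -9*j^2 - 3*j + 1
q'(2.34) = -45.12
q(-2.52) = -48.59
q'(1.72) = -33.96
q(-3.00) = -71.00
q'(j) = -18*j - 3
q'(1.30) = -26.40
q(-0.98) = -4.70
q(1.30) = -18.11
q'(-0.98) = 14.64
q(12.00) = -1331.00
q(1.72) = -30.79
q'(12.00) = -219.00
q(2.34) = -55.30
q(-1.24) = -9.12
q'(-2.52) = 42.36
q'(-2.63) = 44.34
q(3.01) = -89.57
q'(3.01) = -57.18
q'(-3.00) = 51.00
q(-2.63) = -53.36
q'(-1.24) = 19.32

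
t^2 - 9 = (t - 3)*(t + 3)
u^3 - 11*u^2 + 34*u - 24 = (u - 6)*(u - 4)*(u - 1)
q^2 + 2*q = q*(q + 2)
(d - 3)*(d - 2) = d^2 - 5*d + 6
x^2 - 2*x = x*(x - 2)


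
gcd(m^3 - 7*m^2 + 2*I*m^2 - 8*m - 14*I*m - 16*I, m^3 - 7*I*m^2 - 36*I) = m + 2*I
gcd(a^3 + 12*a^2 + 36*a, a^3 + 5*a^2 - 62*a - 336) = a + 6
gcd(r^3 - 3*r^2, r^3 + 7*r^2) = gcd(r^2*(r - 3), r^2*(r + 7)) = r^2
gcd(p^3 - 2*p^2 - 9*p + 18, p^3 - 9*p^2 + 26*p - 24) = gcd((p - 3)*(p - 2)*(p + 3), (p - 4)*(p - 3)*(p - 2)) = p^2 - 5*p + 6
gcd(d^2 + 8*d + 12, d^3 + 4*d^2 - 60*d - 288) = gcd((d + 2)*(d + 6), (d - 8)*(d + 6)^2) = d + 6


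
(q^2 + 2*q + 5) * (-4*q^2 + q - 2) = -4*q^4 - 7*q^3 - 20*q^2 + q - 10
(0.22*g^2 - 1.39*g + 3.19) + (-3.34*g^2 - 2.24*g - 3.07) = -3.12*g^2 - 3.63*g + 0.12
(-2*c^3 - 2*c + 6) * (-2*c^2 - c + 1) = 4*c^5 + 2*c^4 + 2*c^3 - 10*c^2 - 8*c + 6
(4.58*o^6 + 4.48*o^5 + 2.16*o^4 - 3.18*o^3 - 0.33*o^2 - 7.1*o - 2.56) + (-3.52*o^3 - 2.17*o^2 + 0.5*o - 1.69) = 4.58*o^6 + 4.48*o^5 + 2.16*o^4 - 6.7*o^3 - 2.5*o^2 - 6.6*o - 4.25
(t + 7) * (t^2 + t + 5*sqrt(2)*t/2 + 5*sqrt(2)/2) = t^3 + 5*sqrt(2)*t^2/2 + 8*t^2 + 7*t + 20*sqrt(2)*t + 35*sqrt(2)/2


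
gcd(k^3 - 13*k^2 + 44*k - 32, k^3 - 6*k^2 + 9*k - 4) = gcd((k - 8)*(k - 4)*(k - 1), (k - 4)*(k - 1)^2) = k^2 - 5*k + 4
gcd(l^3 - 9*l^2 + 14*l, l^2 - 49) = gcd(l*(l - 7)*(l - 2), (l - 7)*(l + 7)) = l - 7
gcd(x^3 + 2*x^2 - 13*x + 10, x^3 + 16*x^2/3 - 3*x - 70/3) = x^2 + 3*x - 10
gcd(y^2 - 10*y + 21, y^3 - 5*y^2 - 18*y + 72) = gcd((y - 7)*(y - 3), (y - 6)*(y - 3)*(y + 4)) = y - 3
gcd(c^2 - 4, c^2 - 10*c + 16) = c - 2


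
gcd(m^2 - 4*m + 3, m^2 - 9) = m - 3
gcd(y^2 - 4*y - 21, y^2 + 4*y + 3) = y + 3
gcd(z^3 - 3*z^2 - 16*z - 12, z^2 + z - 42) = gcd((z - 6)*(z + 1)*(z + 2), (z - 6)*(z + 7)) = z - 6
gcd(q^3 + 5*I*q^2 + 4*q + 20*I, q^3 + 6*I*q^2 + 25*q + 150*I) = q + 5*I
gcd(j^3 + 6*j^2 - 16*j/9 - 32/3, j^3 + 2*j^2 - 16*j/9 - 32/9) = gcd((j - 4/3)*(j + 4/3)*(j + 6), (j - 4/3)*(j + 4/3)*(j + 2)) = j^2 - 16/9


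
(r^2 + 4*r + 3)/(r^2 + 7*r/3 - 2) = 3*(r + 1)/(3*r - 2)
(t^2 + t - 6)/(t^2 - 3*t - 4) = (-t^2 - t + 6)/(-t^2 + 3*t + 4)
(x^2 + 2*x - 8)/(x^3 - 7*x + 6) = (x + 4)/(x^2 + 2*x - 3)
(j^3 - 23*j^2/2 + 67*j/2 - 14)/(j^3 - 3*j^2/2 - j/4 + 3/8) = 4*(j^2 - 11*j + 28)/(4*j^2 - 4*j - 3)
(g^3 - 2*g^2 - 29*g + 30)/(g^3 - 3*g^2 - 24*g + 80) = (g^2 - 7*g + 6)/(g^2 - 8*g + 16)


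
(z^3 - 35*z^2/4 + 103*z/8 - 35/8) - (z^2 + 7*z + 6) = z^3 - 39*z^2/4 + 47*z/8 - 83/8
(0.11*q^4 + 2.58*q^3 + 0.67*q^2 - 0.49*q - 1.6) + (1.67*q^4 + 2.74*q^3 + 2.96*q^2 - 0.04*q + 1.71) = 1.78*q^4 + 5.32*q^3 + 3.63*q^2 - 0.53*q + 0.11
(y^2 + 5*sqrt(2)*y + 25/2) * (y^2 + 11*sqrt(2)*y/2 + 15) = y^4 + 21*sqrt(2)*y^3/2 + 165*y^2/2 + 575*sqrt(2)*y/4 + 375/2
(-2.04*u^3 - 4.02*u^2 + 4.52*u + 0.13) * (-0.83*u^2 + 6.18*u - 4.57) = 1.6932*u^5 - 9.2706*u^4 - 19.2724*u^3 + 46.1971*u^2 - 19.853*u - 0.5941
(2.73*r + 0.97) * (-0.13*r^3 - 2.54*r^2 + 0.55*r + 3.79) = -0.3549*r^4 - 7.0603*r^3 - 0.9623*r^2 + 10.8802*r + 3.6763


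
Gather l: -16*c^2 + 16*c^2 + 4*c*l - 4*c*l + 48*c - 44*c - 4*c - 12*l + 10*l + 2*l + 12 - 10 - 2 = 0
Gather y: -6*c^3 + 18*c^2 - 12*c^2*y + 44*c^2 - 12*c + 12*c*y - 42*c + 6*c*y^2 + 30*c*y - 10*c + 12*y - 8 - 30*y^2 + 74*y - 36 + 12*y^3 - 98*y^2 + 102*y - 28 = -6*c^3 + 62*c^2 - 64*c + 12*y^3 + y^2*(6*c - 128) + y*(-12*c^2 + 42*c + 188) - 72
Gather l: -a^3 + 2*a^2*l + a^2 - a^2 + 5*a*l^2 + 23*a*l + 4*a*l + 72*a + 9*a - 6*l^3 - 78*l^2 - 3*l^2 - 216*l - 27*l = -a^3 + 81*a - 6*l^3 + l^2*(5*a - 81) + l*(2*a^2 + 27*a - 243)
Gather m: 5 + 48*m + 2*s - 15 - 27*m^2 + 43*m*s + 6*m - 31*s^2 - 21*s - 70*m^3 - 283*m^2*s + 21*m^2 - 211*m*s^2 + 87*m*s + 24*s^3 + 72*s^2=-70*m^3 + m^2*(-283*s - 6) + m*(-211*s^2 + 130*s + 54) + 24*s^3 + 41*s^2 - 19*s - 10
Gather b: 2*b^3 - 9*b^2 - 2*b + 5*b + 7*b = 2*b^3 - 9*b^2 + 10*b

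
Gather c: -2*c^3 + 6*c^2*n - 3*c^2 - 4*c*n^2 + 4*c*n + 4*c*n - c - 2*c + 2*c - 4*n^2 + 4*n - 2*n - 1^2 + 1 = -2*c^3 + c^2*(6*n - 3) + c*(-4*n^2 + 8*n - 1) - 4*n^2 + 2*n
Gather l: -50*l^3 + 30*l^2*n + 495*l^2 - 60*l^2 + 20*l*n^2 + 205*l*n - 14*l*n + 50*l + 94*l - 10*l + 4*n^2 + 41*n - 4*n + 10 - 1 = -50*l^3 + l^2*(30*n + 435) + l*(20*n^2 + 191*n + 134) + 4*n^2 + 37*n + 9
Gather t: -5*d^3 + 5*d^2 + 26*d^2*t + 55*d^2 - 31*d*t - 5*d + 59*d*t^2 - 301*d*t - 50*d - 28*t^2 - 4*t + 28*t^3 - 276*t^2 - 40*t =-5*d^3 + 60*d^2 - 55*d + 28*t^3 + t^2*(59*d - 304) + t*(26*d^2 - 332*d - 44)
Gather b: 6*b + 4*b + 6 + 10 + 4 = 10*b + 20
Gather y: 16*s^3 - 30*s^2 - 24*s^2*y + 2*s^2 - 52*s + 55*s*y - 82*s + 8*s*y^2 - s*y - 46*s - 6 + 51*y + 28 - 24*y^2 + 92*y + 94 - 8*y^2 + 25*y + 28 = 16*s^3 - 28*s^2 - 180*s + y^2*(8*s - 32) + y*(-24*s^2 + 54*s + 168) + 144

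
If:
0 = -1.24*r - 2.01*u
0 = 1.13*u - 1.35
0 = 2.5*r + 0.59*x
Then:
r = -1.94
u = 1.19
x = 8.21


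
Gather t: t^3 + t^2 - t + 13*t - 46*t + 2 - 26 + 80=t^3 + t^2 - 34*t + 56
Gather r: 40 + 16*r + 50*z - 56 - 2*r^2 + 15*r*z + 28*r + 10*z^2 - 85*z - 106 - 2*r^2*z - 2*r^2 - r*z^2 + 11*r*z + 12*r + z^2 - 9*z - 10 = r^2*(-2*z - 4) + r*(-z^2 + 26*z + 56) + 11*z^2 - 44*z - 132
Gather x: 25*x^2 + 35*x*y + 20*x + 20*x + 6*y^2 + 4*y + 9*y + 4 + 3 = 25*x^2 + x*(35*y + 40) + 6*y^2 + 13*y + 7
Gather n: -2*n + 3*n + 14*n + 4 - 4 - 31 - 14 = 15*n - 45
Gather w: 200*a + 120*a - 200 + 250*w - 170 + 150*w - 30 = 320*a + 400*w - 400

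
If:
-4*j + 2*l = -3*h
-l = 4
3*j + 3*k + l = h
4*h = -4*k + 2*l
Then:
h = -64/7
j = -62/7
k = 50/7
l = -4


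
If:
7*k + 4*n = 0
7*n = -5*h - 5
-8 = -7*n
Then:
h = -13/5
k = -32/49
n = 8/7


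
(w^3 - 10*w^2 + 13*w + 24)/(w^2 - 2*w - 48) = (w^2 - 2*w - 3)/(w + 6)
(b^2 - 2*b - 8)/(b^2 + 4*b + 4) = (b - 4)/(b + 2)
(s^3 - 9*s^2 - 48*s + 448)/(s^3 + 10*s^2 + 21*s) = (s^2 - 16*s + 64)/(s*(s + 3))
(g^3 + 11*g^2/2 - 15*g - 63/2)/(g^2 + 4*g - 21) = g + 3/2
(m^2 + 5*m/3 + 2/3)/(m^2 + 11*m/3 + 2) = (m + 1)/(m + 3)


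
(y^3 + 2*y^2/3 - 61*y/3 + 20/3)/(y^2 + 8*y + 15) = (3*y^2 - 13*y + 4)/(3*(y + 3))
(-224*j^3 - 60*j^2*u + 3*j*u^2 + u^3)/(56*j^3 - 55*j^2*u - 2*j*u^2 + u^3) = (4*j + u)/(-j + u)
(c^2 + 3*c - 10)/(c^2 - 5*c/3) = 3*(c^2 + 3*c - 10)/(c*(3*c - 5))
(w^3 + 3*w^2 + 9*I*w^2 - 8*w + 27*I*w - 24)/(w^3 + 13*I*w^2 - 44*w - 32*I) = (w + 3)/(w + 4*I)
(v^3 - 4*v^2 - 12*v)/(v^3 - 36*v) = (v + 2)/(v + 6)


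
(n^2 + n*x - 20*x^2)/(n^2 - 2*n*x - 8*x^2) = (n + 5*x)/(n + 2*x)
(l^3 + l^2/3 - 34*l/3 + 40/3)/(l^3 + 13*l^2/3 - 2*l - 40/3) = (l - 2)/(l + 2)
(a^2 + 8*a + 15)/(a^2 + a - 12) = (a^2 + 8*a + 15)/(a^2 + a - 12)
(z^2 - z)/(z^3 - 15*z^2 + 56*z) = (z - 1)/(z^2 - 15*z + 56)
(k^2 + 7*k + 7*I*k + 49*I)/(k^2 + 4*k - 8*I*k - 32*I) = (k^2 + k*(7 + 7*I) + 49*I)/(k^2 + k*(4 - 8*I) - 32*I)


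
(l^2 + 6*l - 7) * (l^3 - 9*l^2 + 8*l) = l^5 - 3*l^4 - 53*l^3 + 111*l^2 - 56*l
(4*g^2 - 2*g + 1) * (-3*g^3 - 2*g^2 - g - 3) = -12*g^5 - 2*g^4 - 3*g^3 - 12*g^2 + 5*g - 3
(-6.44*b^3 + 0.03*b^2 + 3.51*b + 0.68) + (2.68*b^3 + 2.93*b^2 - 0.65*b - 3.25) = -3.76*b^3 + 2.96*b^2 + 2.86*b - 2.57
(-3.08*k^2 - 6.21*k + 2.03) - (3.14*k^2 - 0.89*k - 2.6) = -6.22*k^2 - 5.32*k + 4.63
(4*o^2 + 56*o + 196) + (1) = 4*o^2 + 56*o + 197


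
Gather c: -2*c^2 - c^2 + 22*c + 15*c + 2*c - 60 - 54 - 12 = -3*c^2 + 39*c - 126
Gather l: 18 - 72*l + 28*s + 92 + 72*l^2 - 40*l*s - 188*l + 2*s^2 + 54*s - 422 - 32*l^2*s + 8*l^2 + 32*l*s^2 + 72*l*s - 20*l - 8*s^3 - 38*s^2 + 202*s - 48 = l^2*(80 - 32*s) + l*(32*s^2 + 32*s - 280) - 8*s^3 - 36*s^2 + 284*s - 360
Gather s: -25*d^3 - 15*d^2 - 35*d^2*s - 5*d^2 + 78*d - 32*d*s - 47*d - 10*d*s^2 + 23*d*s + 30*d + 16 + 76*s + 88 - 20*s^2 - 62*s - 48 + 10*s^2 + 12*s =-25*d^3 - 20*d^2 + 61*d + s^2*(-10*d - 10) + s*(-35*d^2 - 9*d + 26) + 56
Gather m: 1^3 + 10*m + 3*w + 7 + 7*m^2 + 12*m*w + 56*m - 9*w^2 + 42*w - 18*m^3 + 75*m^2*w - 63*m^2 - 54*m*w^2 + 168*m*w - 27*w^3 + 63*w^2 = -18*m^3 + m^2*(75*w - 56) + m*(-54*w^2 + 180*w + 66) - 27*w^3 + 54*w^2 + 45*w + 8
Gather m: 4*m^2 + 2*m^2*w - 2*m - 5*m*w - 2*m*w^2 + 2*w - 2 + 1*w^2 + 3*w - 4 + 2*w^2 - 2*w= m^2*(2*w + 4) + m*(-2*w^2 - 5*w - 2) + 3*w^2 + 3*w - 6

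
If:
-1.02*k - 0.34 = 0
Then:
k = -0.33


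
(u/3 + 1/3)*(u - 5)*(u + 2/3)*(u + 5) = u^4/3 + 5*u^3/9 - 73*u^2/9 - 125*u/9 - 50/9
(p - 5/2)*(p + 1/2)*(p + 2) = p^3 - 21*p/4 - 5/2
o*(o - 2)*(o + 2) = o^3 - 4*o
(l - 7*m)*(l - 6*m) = l^2 - 13*l*m + 42*m^2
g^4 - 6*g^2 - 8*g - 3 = (g - 3)*(g + 1)^3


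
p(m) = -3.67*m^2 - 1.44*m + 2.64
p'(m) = -7.34*m - 1.44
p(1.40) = -6.57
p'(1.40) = -11.72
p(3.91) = -59.10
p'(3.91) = -30.14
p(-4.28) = -58.43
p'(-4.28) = 29.98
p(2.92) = -32.86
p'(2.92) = -22.87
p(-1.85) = -7.26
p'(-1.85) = 12.14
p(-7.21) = -177.76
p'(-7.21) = 51.48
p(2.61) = -26.12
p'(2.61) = -20.60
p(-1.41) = -2.63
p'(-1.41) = 8.91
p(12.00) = -543.12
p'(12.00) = -89.52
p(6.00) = -138.12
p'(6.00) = -45.48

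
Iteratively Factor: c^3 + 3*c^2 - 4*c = (c - 1)*(c^2 + 4*c) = (c - 1)*(c + 4)*(c)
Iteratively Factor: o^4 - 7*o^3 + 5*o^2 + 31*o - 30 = (o - 1)*(o^3 - 6*o^2 - o + 30) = (o - 1)*(o + 2)*(o^2 - 8*o + 15) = (o - 3)*(o - 1)*(o + 2)*(o - 5)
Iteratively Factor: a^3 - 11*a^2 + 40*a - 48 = (a - 4)*(a^2 - 7*a + 12) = (a - 4)^2*(a - 3)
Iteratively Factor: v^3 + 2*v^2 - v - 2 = (v - 1)*(v^2 + 3*v + 2) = (v - 1)*(v + 2)*(v + 1)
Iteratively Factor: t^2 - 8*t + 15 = (t - 3)*(t - 5)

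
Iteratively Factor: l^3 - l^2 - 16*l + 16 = (l + 4)*(l^2 - 5*l + 4) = (l - 4)*(l + 4)*(l - 1)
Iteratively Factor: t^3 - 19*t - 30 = (t + 2)*(t^2 - 2*t - 15) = (t - 5)*(t + 2)*(t + 3)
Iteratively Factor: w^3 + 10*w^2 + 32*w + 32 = (w + 4)*(w^2 + 6*w + 8) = (w + 2)*(w + 4)*(w + 4)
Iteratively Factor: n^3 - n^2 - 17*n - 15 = (n + 3)*(n^2 - 4*n - 5) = (n - 5)*(n + 3)*(n + 1)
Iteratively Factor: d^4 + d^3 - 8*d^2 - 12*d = (d)*(d^3 + d^2 - 8*d - 12) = d*(d + 2)*(d^2 - d - 6) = d*(d + 2)^2*(d - 3)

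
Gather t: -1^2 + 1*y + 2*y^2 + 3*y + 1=2*y^2 + 4*y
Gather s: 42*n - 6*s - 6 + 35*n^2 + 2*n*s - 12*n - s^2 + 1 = 35*n^2 + 30*n - s^2 + s*(2*n - 6) - 5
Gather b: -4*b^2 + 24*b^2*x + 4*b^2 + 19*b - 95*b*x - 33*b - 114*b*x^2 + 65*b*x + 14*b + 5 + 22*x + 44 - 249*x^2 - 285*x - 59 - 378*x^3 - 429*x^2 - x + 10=24*b^2*x + b*(-114*x^2 - 30*x) - 378*x^3 - 678*x^2 - 264*x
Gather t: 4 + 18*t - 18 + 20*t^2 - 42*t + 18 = 20*t^2 - 24*t + 4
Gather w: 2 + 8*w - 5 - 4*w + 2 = 4*w - 1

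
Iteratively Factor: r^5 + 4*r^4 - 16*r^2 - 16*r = (r)*(r^4 + 4*r^3 - 16*r - 16) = r*(r + 2)*(r^3 + 2*r^2 - 4*r - 8) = r*(r + 2)^2*(r^2 - 4) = r*(r + 2)^3*(r - 2)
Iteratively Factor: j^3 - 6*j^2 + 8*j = (j - 4)*(j^2 - 2*j) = j*(j - 4)*(j - 2)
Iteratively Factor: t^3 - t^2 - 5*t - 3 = (t + 1)*(t^2 - 2*t - 3) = (t - 3)*(t + 1)*(t + 1)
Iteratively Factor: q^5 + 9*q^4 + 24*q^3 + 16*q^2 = (q)*(q^4 + 9*q^3 + 24*q^2 + 16*q) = q*(q + 4)*(q^3 + 5*q^2 + 4*q) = q*(q + 4)^2*(q^2 + q) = q*(q + 1)*(q + 4)^2*(q)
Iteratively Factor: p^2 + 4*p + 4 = (p + 2)*(p + 2)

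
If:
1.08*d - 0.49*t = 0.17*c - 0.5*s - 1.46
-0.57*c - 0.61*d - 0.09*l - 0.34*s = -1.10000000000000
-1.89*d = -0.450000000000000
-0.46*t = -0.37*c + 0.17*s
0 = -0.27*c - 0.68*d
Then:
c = -0.60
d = 0.24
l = 25.81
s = -3.02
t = 0.63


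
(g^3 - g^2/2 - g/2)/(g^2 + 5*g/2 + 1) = g*(g - 1)/(g + 2)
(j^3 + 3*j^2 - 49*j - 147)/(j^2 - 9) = (j^2 - 49)/(j - 3)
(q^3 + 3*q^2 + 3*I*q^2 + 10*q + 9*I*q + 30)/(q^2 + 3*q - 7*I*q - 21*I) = (q^2 + 3*I*q + 10)/(q - 7*I)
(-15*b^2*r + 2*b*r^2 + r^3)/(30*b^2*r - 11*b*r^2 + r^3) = (-15*b^2 + 2*b*r + r^2)/(30*b^2 - 11*b*r + r^2)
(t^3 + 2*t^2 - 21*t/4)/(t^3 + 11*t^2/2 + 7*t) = (t - 3/2)/(t + 2)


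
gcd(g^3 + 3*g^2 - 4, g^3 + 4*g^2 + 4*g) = g^2 + 4*g + 4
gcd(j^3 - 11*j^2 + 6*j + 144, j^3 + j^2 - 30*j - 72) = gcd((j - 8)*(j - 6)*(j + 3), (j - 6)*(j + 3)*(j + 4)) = j^2 - 3*j - 18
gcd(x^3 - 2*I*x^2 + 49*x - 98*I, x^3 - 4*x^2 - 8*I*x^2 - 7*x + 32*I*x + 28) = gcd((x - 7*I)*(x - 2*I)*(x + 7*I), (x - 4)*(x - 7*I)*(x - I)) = x - 7*I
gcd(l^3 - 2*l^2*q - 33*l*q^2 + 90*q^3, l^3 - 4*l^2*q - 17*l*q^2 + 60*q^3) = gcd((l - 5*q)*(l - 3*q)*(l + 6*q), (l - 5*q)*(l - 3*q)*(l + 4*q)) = l^2 - 8*l*q + 15*q^2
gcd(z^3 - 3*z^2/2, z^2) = z^2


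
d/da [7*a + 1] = 7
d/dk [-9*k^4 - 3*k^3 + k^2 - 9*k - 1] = -36*k^3 - 9*k^2 + 2*k - 9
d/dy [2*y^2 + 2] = 4*y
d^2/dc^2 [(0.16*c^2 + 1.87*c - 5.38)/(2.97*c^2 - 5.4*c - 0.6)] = (1.77635683940025e-15*c^4 + 38.122326*c^3 - 283.027932*c^2 + 537.70068*c - 344.93832)/(26.198073*c^6 - 142.89858*c^5 + 243.93798*c^4 - 99.7272*c^3 - 49.2804*c^2 - 5.832*c - 0.216)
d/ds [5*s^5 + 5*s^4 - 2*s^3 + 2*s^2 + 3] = s*(25*s^3 + 20*s^2 - 6*s + 4)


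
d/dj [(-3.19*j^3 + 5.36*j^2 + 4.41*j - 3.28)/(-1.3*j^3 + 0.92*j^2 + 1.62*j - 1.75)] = (4.0332*j^4 + 1.1304*j^3 + 8.5815*j^2 - 12.7248*j - 2.4039)/(1.69*j^6 - 2.392*j^5 - 3.3656*j^4 + 7.5308*j^3 - 0.5956*j^2 - 5.67*j + 3.0625)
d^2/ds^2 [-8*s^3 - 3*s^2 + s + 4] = -48*s - 6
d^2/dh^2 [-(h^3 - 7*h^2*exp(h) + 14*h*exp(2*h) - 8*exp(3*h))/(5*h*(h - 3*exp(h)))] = 2*(2*h^6 - 22*h^5*exp(h) + 99*h^4*exp(2*h) + 4*h^4*exp(h) - 195*h^3*exp(3*h) - 48*h^3*exp(2*h) - 2*h^3*exp(h) + 144*h^2*exp(4*h) + 144*h^2*exp(3*h) + 24*h^2*exp(2*h) - 144*h*exp(4*h) - 72*h*exp(3*h) + 72*exp(4*h))*exp(h)/(5*h^3*(h^3 - 9*h^2*exp(h) + 27*h*exp(2*h) - 27*exp(3*h)))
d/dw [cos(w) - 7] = -sin(w)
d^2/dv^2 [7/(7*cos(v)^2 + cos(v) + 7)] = 7*(-196*sin(v)^4 - 97*sin(v)^2 + 133*cos(v)/4 - 21*cos(3*v)/4 + 197)/(-7*sin(v)^2 + cos(v) + 14)^3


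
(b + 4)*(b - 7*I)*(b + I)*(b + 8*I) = b^4 + 4*b^3 + 2*I*b^3 + 55*b^2 + 8*I*b^2 + 220*b + 56*I*b + 224*I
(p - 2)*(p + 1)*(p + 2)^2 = p^4 + 3*p^3 - 2*p^2 - 12*p - 8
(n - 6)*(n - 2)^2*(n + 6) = n^4 - 4*n^3 - 32*n^2 + 144*n - 144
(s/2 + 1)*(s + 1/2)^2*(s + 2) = s^4/2 + 5*s^3/2 + 33*s^2/8 + 5*s/2 + 1/2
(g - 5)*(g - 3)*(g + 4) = g^3 - 4*g^2 - 17*g + 60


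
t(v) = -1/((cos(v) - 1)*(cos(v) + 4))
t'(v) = -sin(v)/((cos(v) - 1)*(cos(v) + 4)^2) - sin(v)/((cos(v) - 1)^2*(cos(v) + 4)) = -(2*cos(v) + 3)*sin(v)/((cos(v) - 1)^2*(cos(v) + 4)^2)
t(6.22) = 100.26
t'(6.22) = 3171.33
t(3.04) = 0.17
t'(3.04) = -0.00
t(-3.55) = 0.17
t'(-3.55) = -0.01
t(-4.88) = 0.29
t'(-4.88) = -0.27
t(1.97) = 0.20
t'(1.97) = -0.08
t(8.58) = 0.18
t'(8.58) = -0.04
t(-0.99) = 0.49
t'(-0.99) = 0.81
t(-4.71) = 0.25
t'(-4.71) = -0.19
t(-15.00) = 0.18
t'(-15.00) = 0.03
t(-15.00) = 0.18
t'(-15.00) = 0.03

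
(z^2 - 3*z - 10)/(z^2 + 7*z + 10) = (z - 5)/(z + 5)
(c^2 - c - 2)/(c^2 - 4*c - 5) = (c - 2)/(c - 5)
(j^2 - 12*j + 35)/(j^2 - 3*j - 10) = (j - 7)/(j + 2)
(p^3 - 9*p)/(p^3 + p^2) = (p^2 - 9)/(p*(p + 1))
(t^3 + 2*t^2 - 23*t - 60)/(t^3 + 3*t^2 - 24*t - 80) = (t + 3)/(t + 4)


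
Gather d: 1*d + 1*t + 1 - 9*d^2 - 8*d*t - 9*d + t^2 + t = -9*d^2 + d*(-8*t - 8) + t^2 + 2*t + 1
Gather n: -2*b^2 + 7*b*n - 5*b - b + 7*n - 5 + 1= -2*b^2 - 6*b + n*(7*b + 7) - 4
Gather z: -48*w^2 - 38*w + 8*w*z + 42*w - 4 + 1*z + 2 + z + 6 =-48*w^2 + 4*w + z*(8*w + 2) + 4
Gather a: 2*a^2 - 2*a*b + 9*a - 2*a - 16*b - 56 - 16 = 2*a^2 + a*(7 - 2*b) - 16*b - 72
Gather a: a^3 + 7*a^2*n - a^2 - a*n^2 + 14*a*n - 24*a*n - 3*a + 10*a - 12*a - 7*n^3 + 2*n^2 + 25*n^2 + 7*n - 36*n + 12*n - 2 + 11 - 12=a^3 + a^2*(7*n - 1) + a*(-n^2 - 10*n - 5) - 7*n^3 + 27*n^2 - 17*n - 3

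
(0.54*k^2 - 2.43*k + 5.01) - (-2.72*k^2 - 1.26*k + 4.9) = 3.26*k^2 - 1.17*k + 0.109999999999999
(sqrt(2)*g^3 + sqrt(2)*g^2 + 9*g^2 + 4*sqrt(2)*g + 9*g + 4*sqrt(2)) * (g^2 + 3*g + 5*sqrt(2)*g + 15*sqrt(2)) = sqrt(2)*g^5 + 4*sqrt(2)*g^4 + 19*g^4 + 52*sqrt(2)*g^3 + 76*g^3 + 97*g^2 + 196*sqrt(2)*g^2 + 160*g + 147*sqrt(2)*g + 120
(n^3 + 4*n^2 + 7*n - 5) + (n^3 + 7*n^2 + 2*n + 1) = 2*n^3 + 11*n^2 + 9*n - 4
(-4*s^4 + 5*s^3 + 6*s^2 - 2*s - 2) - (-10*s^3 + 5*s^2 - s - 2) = -4*s^4 + 15*s^3 + s^2 - s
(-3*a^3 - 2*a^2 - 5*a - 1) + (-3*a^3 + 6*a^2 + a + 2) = -6*a^3 + 4*a^2 - 4*a + 1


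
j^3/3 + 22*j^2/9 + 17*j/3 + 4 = (j/3 + 1)*(j + 4/3)*(j + 3)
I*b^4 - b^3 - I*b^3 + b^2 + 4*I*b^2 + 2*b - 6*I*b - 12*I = (b - 2)*(b - 2*I)*(b + 3*I)*(I*b + I)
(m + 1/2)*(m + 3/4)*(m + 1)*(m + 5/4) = m^4 + 7*m^3/2 + 71*m^2/16 + 77*m/32 + 15/32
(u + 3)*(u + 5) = u^2 + 8*u + 15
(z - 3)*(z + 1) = z^2 - 2*z - 3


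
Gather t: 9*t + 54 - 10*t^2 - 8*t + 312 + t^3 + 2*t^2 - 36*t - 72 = t^3 - 8*t^2 - 35*t + 294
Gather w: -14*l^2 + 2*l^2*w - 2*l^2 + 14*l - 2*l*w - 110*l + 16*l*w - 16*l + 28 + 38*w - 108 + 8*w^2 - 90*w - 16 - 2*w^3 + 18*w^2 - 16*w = -16*l^2 - 112*l - 2*w^3 + 26*w^2 + w*(2*l^2 + 14*l - 68) - 96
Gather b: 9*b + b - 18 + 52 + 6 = 10*b + 40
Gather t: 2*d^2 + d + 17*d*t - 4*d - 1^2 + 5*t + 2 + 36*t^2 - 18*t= 2*d^2 - 3*d + 36*t^2 + t*(17*d - 13) + 1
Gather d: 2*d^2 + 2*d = 2*d^2 + 2*d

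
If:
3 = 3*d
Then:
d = 1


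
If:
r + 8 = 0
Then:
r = -8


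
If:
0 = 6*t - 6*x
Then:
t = x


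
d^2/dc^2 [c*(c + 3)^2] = 6*c + 12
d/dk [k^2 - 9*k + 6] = 2*k - 9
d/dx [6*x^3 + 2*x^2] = 2*x*(9*x + 2)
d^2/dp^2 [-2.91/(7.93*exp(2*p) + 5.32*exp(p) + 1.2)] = (-2.91*(15.86*exp(p) + 5.32)*(31.72*exp(p) + 10.64)*exp(p) + (92.3052*exp(p) + 15.4812)*(7.93*exp(2*p) + 5.32*exp(p) + 1.2))*exp(p)/(7.93*exp(2*p) + 5.32*exp(p) + 1.2)^3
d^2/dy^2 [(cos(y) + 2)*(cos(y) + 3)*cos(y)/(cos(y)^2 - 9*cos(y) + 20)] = (1921*(1 - cos(y)^2)^2 - cos(y)^7 + 27*cos(y)^6 - 415*cos(y)^5 + 44*cos(y)^3 - 6918*cos(y)^2 - 720*cos(y) + 4239)/((cos(y) - 5)^3*(cos(y) - 4)^3)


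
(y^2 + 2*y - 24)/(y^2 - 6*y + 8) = (y + 6)/(y - 2)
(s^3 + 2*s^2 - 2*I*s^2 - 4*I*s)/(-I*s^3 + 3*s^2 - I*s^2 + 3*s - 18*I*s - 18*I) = s*(I*s^2 + 2*s*(1 + I) + 4)/(s^3 + s^2*(1 + 3*I) + 3*s*(6 + I) + 18)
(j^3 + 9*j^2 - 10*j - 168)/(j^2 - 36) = (j^2 + 3*j - 28)/(j - 6)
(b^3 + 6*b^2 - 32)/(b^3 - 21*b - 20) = (b^2 + 2*b - 8)/(b^2 - 4*b - 5)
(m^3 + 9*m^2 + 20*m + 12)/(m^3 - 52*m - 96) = (m + 1)/(m - 8)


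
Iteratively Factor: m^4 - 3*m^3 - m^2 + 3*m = (m - 3)*(m^3 - m) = (m - 3)*(m + 1)*(m^2 - m) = (m - 3)*(m - 1)*(m + 1)*(m)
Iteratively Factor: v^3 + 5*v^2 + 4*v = (v + 1)*(v^2 + 4*v) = v*(v + 1)*(v + 4)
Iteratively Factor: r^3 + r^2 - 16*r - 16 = (r + 1)*(r^2 - 16) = (r + 1)*(r + 4)*(r - 4)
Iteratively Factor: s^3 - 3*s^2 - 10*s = (s)*(s^2 - 3*s - 10) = s*(s + 2)*(s - 5)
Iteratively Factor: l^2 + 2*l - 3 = (l - 1)*(l + 3)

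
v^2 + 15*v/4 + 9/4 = (v + 3/4)*(v + 3)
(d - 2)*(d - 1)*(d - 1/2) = d^3 - 7*d^2/2 + 7*d/2 - 1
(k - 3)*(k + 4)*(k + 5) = k^3 + 6*k^2 - 7*k - 60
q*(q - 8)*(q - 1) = q^3 - 9*q^2 + 8*q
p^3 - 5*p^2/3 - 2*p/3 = p*(p - 2)*(p + 1/3)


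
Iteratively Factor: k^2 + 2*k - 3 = (k - 1)*(k + 3)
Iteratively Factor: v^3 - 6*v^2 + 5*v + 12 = (v + 1)*(v^2 - 7*v + 12) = (v - 3)*(v + 1)*(v - 4)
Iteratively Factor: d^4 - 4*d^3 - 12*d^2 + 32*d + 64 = (d + 2)*(d^3 - 6*d^2 + 32) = (d + 2)^2*(d^2 - 8*d + 16) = (d - 4)*(d + 2)^2*(d - 4)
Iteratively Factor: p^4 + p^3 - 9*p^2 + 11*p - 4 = (p - 1)*(p^3 + 2*p^2 - 7*p + 4) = (p - 1)^2*(p^2 + 3*p - 4) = (p - 1)^3*(p + 4)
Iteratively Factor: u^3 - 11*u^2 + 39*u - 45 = (u - 3)*(u^2 - 8*u + 15) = (u - 5)*(u - 3)*(u - 3)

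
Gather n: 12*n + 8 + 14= 12*n + 22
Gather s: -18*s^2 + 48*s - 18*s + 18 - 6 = -18*s^2 + 30*s + 12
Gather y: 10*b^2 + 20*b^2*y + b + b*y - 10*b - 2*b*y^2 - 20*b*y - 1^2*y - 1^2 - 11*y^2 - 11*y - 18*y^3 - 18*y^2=10*b^2 - 9*b - 18*y^3 + y^2*(-2*b - 29) + y*(20*b^2 - 19*b - 12) - 1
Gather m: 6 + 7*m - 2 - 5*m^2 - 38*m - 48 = -5*m^2 - 31*m - 44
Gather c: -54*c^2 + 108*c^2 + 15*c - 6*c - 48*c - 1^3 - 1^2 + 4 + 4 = 54*c^2 - 39*c + 6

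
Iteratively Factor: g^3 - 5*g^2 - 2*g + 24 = (g - 3)*(g^2 - 2*g - 8) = (g - 4)*(g - 3)*(g + 2)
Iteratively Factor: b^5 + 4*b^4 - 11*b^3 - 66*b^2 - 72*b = (b + 3)*(b^4 + b^3 - 14*b^2 - 24*b) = b*(b + 3)*(b^3 + b^2 - 14*b - 24) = b*(b + 2)*(b + 3)*(b^2 - b - 12) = b*(b - 4)*(b + 2)*(b + 3)*(b + 3)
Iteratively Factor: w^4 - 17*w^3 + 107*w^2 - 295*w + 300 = (w - 5)*(w^3 - 12*w^2 + 47*w - 60) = (w - 5)^2*(w^2 - 7*w + 12) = (w - 5)^2*(w - 3)*(w - 4)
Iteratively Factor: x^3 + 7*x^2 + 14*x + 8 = (x + 1)*(x^2 + 6*x + 8) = (x + 1)*(x + 2)*(x + 4)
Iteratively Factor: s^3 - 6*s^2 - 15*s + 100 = (s + 4)*(s^2 - 10*s + 25) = (s - 5)*(s + 4)*(s - 5)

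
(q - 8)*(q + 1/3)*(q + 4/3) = q^3 - 19*q^2/3 - 116*q/9 - 32/9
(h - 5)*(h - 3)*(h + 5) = h^3 - 3*h^2 - 25*h + 75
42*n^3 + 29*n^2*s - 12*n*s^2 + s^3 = (-7*n + s)*(-6*n + s)*(n + s)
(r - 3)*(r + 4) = r^2 + r - 12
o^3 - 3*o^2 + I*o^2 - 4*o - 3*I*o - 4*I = (o - 4)*(o + 1)*(o + I)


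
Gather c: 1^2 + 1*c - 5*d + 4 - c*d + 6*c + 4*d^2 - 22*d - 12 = c*(7 - d) + 4*d^2 - 27*d - 7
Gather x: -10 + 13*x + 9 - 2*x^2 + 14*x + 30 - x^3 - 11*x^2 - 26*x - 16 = -x^3 - 13*x^2 + x + 13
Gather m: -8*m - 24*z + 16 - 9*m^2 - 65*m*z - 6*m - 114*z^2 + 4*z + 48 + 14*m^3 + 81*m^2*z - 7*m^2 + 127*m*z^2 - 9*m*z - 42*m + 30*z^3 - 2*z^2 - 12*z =14*m^3 + m^2*(81*z - 16) + m*(127*z^2 - 74*z - 56) + 30*z^3 - 116*z^2 - 32*z + 64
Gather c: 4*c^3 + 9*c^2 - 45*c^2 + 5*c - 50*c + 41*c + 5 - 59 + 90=4*c^3 - 36*c^2 - 4*c + 36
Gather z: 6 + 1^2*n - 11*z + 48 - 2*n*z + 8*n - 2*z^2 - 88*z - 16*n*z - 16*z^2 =9*n - 18*z^2 + z*(-18*n - 99) + 54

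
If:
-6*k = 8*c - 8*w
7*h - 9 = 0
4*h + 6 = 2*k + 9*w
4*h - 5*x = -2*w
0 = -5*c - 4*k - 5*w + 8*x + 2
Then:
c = 4184/1589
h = 9/7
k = -2280/1589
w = 2474/1589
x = 2624/1589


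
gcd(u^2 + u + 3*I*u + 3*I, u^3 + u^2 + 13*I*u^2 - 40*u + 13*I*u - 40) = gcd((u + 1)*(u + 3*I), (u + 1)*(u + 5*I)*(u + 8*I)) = u + 1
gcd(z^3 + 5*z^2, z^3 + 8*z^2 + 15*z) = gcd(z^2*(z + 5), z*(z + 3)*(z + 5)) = z^2 + 5*z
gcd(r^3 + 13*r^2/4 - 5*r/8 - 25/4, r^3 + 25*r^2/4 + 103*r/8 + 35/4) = r^2 + 9*r/2 + 5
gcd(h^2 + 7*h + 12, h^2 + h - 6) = h + 3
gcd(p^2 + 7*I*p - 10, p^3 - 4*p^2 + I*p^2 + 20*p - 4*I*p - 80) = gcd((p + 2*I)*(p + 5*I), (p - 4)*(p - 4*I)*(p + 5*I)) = p + 5*I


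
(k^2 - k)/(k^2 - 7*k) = (k - 1)/(k - 7)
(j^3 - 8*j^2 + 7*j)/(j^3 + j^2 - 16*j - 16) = j*(j^2 - 8*j + 7)/(j^3 + j^2 - 16*j - 16)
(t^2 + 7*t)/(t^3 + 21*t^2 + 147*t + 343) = t/(t^2 + 14*t + 49)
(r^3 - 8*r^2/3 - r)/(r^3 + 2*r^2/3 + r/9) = 3*(r - 3)/(3*r + 1)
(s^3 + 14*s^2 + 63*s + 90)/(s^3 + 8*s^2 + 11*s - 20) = (s^2 + 9*s + 18)/(s^2 + 3*s - 4)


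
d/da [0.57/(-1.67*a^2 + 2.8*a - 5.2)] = (1.9038*a - 1.596)/(1.67*a^2 - 2.8*a + 5.2)^2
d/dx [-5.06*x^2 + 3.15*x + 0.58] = 3.15 - 10.12*x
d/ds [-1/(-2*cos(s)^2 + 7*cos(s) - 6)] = (4*cos(s) - 7)*sin(s)/(-7*cos(s) + cos(2*s) + 7)^2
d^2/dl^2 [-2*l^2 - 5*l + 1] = -4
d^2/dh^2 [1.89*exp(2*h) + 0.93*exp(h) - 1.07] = (7.56*exp(h) + 0.93)*exp(h)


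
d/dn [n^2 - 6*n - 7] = 2*n - 6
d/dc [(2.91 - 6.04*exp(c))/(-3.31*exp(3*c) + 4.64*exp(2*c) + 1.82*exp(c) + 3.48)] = (-39.9848*exp(3*c) + 56.9219*exp(2*c) - 27.0048*exp(c) - 26.3154)*exp(c)/(10.9561*exp(6*c) - 30.7168*exp(5*c) + 9.4812*exp(4*c) - 6.148*exp(3*c) + 35.6068*exp(2*c) + 12.6672*exp(c) + 12.1104)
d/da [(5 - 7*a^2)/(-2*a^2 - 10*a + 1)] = 2*(35*a^2 + 3*a + 25)/(4*a^4 + 40*a^3 + 96*a^2 - 20*a + 1)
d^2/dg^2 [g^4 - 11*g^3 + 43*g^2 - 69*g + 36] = 12*g^2 - 66*g + 86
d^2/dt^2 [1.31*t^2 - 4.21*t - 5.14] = 2.62000000000000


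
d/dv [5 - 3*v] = -3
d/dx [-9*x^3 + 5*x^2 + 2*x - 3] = -27*x^2 + 10*x + 2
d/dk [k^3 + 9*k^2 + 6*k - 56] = 3*k^2 + 18*k + 6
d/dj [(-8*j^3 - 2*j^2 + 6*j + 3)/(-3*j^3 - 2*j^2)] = (10*j^3 + 36*j^2 + 39*j + 12)/(j^3*(9*j^2 + 12*j + 4))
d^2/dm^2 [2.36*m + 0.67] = 0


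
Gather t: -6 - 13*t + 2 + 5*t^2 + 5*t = 5*t^2 - 8*t - 4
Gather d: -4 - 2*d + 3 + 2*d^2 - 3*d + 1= 2*d^2 - 5*d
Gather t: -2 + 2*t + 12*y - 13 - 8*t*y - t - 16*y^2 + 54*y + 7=t*(1 - 8*y) - 16*y^2 + 66*y - 8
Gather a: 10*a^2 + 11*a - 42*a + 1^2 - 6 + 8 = 10*a^2 - 31*a + 3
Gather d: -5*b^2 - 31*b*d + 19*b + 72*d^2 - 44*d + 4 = -5*b^2 + 19*b + 72*d^2 + d*(-31*b - 44) + 4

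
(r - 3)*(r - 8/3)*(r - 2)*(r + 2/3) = r^4 - 7*r^3 + 128*r^2/9 - 28*r/9 - 32/3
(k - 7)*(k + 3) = k^2 - 4*k - 21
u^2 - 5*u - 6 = (u - 6)*(u + 1)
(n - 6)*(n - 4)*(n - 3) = n^3 - 13*n^2 + 54*n - 72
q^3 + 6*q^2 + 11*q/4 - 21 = (q - 3/2)*(q + 7/2)*(q + 4)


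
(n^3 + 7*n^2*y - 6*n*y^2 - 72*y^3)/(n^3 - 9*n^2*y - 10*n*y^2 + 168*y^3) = (n^2 + 3*n*y - 18*y^2)/(n^2 - 13*n*y + 42*y^2)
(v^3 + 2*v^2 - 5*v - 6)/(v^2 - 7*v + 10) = (v^2 + 4*v + 3)/(v - 5)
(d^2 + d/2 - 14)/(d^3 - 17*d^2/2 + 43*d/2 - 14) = (d + 4)/(d^2 - 5*d + 4)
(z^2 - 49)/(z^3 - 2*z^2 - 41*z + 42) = (z + 7)/(z^2 + 5*z - 6)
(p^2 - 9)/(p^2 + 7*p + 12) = (p - 3)/(p + 4)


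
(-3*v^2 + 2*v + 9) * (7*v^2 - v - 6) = -21*v^4 + 17*v^3 + 79*v^2 - 21*v - 54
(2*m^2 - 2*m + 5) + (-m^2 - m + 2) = m^2 - 3*m + 7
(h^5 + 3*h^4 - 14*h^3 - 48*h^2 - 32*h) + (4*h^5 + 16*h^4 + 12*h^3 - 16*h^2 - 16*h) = 5*h^5 + 19*h^4 - 2*h^3 - 64*h^2 - 48*h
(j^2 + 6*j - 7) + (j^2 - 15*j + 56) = 2*j^2 - 9*j + 49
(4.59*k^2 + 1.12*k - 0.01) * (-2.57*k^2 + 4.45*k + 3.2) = -11.7963*k^4 + 17.5471*k^3 + 19.6977*k^2 + 3.5395*k - 0.032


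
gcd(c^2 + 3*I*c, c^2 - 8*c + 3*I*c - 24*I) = c + 3*I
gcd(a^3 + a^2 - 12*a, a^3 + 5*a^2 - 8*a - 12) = 1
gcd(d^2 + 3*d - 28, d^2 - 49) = d + 7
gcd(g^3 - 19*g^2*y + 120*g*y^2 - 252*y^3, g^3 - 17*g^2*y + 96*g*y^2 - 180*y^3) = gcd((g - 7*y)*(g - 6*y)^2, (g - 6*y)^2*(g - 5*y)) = g^2 - 12*g*y + 36*y^2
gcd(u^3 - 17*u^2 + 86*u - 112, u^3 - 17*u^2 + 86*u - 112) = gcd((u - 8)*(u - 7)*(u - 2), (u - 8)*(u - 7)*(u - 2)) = u^3 - 17*u^2 + 86*u - 112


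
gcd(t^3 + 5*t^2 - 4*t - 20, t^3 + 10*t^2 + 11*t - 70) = t^2 + 3*t - 10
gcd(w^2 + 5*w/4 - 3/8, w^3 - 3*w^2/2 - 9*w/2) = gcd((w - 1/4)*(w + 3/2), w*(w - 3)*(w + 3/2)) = w + 3/2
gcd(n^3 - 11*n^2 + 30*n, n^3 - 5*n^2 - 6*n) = n^2 - 6*n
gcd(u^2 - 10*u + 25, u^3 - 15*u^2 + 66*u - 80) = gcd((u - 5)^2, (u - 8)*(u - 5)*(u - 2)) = u - 5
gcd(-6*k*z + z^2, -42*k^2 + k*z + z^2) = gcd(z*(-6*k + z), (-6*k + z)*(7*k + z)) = -6*k + z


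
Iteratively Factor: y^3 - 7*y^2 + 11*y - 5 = (y - 1)*(y^2 - 6*y + 5) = (y - 5)*(y - 1)*(y - 1)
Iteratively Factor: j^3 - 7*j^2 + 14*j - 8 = (j - 4)*(j^2 - 3*j + 2) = (j - 4)*(j - 1)*(j - 2)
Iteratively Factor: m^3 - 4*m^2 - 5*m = (m - 5)*(m^2 + m) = (m - 5)*(m + 1)*(m)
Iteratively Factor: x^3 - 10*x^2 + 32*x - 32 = (x - 2)*(x^2 - 8*x + 16) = (x - 4)*(x - 2)*(x - 4)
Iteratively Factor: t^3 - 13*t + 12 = (t - 1)*(t^2 + t - 12) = (t - 3)*(t - 1)*(t + 4)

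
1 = 1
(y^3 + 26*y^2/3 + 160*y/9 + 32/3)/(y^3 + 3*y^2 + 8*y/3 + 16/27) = 3*(y + 6)/(3*y + 1)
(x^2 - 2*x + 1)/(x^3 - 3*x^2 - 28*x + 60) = (x^2 - 2*x + 1)/(x^3 - 3*x^2 - 28*x + 60)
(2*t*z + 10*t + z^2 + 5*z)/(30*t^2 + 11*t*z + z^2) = (2*t*z + 10*t + z^2 + 5*z)/(30*t^2 + 11*t*z + z^2)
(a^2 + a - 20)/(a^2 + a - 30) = (a^2 + a - 20)/(a^2 + a - 30)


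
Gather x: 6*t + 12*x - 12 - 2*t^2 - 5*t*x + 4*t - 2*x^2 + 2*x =-2*t^2 + 10*t - 2*x^2 + x*(14 - 5*t) - 12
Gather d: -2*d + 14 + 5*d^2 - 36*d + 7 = 5*d^2 - 38*d + 21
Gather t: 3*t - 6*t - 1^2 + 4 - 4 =-3*t - 1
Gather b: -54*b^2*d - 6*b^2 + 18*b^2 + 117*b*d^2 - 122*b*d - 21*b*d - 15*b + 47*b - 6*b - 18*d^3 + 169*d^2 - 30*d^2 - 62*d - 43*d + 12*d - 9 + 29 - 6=b^2*(12 - 54*d) + b*(117*d^2 - 143*d + 26) - 18*d^3 + 139*d^2 - 93*d + 14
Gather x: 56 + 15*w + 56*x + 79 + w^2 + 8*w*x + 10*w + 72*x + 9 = w^2 + 25*w + x*(8*w + 128) + 144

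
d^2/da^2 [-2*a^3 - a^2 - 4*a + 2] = -12*a - 2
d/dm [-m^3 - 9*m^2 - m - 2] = -3*m^2 - 18*m - 1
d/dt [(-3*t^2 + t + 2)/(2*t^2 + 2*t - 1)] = (-8*t^2 - 2*t - 5)/(4*t^4 + 8*t^3 - 4*t + 1)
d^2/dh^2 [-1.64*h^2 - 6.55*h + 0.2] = -3.28000000000000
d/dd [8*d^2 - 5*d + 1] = 16*d - 5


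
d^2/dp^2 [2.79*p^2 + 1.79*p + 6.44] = 5.58000000000000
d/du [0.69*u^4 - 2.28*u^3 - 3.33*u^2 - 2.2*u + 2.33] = 2.76*u^3 - 6.84*u^2 - 6.66*u - 2.2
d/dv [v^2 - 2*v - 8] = 2*v - 2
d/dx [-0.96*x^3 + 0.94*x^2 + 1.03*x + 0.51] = -2.88*x^2 + 1.88*x + 1.03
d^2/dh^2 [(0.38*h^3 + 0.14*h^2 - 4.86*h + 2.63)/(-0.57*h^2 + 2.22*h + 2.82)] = (-2.163492*h^3 - 20.75085*h^2 + 48.708324*h - 97.456068)/(0.185193*h^6 - 2.163834*h^5 + 5.67891*h^4 + 10.46952*h^3 - 28.09566*h^2 - 52.962984*h - 22.425768)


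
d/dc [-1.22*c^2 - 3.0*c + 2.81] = -2.44*c - 3.0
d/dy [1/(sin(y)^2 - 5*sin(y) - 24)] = (5 - 2*sin(y))*cos(y)/((sin(y) - 8)^2*(sin(y) + 3)^2)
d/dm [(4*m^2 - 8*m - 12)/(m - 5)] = 4*(m^2 - 10*m + 13)/(m^2 - 10*m + 25)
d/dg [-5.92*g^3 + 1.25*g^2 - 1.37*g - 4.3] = -17.76*g^2 + 2.5*g - 1.37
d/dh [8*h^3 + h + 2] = 24*h^2 + 1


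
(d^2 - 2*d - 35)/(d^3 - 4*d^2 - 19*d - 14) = (d + 5)/(d^2 + 3*d + 2)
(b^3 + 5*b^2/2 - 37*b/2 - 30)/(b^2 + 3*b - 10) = (b^2 - 5*b/2 - 6)/(b - 2)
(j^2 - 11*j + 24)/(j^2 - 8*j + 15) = (j - 8)/(j - 5)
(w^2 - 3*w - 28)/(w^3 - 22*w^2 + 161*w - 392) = (w + 4)/(w^2 - 15*w + 56)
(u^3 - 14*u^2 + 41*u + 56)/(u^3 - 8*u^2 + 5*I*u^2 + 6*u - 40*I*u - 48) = (u^2 - 6*u - 7)/(u^2 + 5*I*u + 6)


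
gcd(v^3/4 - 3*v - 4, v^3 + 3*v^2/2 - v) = v + 2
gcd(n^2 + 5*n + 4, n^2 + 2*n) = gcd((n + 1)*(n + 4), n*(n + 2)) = 1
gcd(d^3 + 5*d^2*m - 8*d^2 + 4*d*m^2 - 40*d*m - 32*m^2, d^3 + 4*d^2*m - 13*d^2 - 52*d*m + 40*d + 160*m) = d^2 + 4*d*m - 8*d - 32*m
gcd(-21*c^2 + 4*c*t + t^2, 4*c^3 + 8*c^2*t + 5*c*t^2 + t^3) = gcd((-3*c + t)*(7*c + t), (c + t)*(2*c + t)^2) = 1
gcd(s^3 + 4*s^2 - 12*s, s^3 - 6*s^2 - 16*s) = s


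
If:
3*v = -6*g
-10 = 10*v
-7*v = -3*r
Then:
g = 1/2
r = -7/3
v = -1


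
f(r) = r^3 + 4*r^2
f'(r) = 3*r^2 + 8*r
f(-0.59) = 1.19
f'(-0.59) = -3.68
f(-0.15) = 0.09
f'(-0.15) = -1.13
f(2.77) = 51.95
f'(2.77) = 45.18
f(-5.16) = -30.89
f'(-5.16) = 38.60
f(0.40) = 0.70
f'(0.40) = 3.68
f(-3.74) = 3.64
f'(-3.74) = 12.04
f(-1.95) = 7.80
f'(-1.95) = -4.19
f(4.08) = 134.50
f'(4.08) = 82.58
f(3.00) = 63.00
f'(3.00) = 51.00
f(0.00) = 0.00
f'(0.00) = 0.00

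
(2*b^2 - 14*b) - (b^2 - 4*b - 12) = b^2 - 10*b + 12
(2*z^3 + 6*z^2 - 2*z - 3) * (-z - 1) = -2*z^4 - 8*z^3 - 4*z^2 + 5*z + 3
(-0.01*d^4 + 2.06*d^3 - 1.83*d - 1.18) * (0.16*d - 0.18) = -0.0016*d^5 + 0.3314*d^4 - 0.3708*d^3 - 0.2928*d^2 + 0.1406*d + 0.2124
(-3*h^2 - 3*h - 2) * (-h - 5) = 3*h^3 + 18*h^2 + 17*h + 10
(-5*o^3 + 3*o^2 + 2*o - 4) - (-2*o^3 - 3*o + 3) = -3*o^3 + 3*o^2 + 5*o - 7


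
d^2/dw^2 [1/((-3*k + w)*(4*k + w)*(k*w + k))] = 2*(-(3*k - w)^2*(4*k + w)^2 - (3*k - w)^2*(4*k + w)*(w + 1) - (3*k - w)^2*(w + 1)^2 + (3*k - w)*(4*k + w)^2*(w + 1) + (3*k - w)*(4*k + w)*(w + 1)^2 - (4*k + w)^2*(w + 1)^2)/(k*(3*k - w)^3*(4*k + w)^3*(w + 1)^3)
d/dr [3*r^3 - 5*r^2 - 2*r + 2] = 9*r^2 - 10*r - 2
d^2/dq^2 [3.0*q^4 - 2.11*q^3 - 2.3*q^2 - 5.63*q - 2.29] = 36.0*q^2 - 12.66*q - 4.6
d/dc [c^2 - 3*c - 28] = 2*c - 3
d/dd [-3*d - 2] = -3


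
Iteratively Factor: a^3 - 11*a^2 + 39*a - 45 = (a - 3)*(a^2 - 8*a + 15) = (a - 5)*(a - 3)*(a - 3)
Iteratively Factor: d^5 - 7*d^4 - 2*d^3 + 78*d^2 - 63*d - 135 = (d + 1)*(d^4 - 8*d^3 + 6*d^2 + 72*d - 135) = (d - 3)*(d + 1)*(d^3 - 5*d^2 - 9*d + 45) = (d - 5)*(d - 3)*(d + 1)*(d^2 - 9) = (d - 5)*(d - 3)^2*(d + 1)*(d + 3)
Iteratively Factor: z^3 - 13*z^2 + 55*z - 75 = (z - 5)*(z^2 - 8*z + 15) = (z - 5)*(z - 3)*(z - 5)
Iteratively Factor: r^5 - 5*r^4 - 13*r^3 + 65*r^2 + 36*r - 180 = (r - 3)*(r^4 - 2*r^3 - 19*r^2 + 8*r + 60) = (r - 3)*(r - 2)*(r^3 - 19*r - 30) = (r - 3)*(r - 2)*(r + 2)*(r^2 - 2*r - 15) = (r - 3)*(r - 2)*(r + 2)*(r + 3)*(r - 5)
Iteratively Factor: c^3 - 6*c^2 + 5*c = (c - 5)*(c^2 - c) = c*(c - 5)*(c - 1)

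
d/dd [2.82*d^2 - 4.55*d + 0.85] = 5.64*d - 4.55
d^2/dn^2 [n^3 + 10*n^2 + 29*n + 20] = 6*n + 20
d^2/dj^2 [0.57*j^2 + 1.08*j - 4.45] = 1.14000000000000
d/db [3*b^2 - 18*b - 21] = 6*b - 18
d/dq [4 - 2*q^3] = -6*q^2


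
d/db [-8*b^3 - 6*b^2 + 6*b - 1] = -24*b^2 - 12*b + 6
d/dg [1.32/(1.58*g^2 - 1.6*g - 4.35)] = (2.112 - 4.1712*g)/(-1.58*g^2 + 1.6*g + 4.35)^2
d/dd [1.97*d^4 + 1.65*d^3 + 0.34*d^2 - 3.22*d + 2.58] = 7.88*d^3 + 4.95*d^2 + 0.68*d - 3.22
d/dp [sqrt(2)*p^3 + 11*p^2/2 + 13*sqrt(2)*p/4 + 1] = 3*sqrt(2)*p^2 + 11*p + 13*sqrt(2)/4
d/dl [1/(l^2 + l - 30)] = (-2*l - 1)/(l^2 + l - 30)^2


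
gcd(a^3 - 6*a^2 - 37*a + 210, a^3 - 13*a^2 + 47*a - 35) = a^2 - 12*a + 35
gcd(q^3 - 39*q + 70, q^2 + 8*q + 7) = q + 7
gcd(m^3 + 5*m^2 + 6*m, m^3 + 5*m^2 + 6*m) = m^3 + 5*m^2 + 6*m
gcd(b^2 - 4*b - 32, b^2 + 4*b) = b + 4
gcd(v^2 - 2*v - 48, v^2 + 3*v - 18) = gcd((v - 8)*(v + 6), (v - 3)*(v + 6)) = v + 6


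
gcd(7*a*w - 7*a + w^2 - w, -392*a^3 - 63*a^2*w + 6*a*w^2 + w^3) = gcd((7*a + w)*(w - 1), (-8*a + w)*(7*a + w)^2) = 7*a + w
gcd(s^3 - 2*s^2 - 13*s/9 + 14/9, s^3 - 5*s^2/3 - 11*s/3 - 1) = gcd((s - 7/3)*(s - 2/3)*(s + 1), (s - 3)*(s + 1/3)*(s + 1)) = s + 1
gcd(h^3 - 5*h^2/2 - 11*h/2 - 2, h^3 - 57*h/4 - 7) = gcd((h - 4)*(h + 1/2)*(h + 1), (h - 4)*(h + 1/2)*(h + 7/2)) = h^2 - 7*h/2 - 2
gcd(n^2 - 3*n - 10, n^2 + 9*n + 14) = n + 2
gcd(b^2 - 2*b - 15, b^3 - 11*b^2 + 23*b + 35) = b - 5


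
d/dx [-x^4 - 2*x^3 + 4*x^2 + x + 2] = -4*x^3 - 6*x^2 + 8*x + 1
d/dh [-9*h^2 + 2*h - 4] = 2 - 18*h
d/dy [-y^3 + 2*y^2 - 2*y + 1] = -3*y^2 + 4*y - 2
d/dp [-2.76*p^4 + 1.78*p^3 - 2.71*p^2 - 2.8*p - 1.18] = -11.04*p^3 + 5.34*p^2 - 5.42*p - 2.8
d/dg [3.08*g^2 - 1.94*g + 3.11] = 6.16*g - 1.94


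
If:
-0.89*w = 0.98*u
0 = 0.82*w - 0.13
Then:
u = -0.14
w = 0.16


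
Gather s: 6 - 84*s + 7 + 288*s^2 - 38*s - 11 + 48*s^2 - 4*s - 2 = 336*s^2 - 126*s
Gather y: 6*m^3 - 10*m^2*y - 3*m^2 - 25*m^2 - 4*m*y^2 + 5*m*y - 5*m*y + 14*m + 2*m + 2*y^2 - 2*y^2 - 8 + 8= 6*m^3 - 10*m^2*y - 28*m^2 - 4*m*y^2 + 16*m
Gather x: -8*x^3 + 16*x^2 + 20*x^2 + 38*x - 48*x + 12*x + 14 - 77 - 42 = -8*x^3 + 36*x^2 + 2*x - 105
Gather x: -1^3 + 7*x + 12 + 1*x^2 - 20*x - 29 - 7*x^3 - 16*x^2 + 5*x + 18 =-7*x^3 - 15*x^2 - 8*x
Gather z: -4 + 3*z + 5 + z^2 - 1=z^2 + 3*z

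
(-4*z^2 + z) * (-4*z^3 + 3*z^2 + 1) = 16*z^5 - 16*z^4 + 3*z^3 - 4*z^2 + z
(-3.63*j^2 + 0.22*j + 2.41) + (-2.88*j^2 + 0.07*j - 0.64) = -6.51*j^2 + 0.29*j + 1.77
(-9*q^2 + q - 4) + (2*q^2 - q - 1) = -7*q^2 - 5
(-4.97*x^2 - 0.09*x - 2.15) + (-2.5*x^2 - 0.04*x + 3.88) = -7.47*x^2 - 0.13*x + 1.73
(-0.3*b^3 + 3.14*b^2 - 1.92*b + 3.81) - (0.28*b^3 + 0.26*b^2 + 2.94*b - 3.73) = -0.58*b^3 + 2.88*b^2 - 4.86*b + 7.54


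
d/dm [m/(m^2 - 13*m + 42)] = (42 - m^2)/(m^4 - 26*m^3 + 253*m^2 - 1092*m + 1764)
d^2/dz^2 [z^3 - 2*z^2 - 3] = 6*z - 4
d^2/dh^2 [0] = 0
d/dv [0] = 0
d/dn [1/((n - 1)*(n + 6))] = (-2*n - 5)/(n^4 + 10*n^3 + 13*n^2 - 60*n + 36)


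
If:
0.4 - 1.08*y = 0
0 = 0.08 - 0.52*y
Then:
No Solution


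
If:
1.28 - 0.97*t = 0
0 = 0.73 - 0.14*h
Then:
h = 5.21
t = 1.32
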